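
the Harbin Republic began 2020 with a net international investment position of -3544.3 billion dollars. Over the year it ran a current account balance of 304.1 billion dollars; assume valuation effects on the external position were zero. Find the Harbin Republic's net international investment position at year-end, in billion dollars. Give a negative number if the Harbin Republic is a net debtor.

With no valuation effects, change in NIIP = current account = 304.1
End-of-year NIIP = -3544.3 + 304.1 = -3240.2

-3240.2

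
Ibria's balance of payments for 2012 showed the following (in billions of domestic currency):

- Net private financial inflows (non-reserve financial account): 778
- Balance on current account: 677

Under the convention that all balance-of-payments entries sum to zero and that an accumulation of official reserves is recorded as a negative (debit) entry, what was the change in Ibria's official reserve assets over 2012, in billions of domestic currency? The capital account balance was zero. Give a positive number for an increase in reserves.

Official reserve transactions balance = -(677 + 778) = -1455
An accumulation of reserves is recorded as a debit (negative entry), so the change in the stock of reserves is the negative of that balance.
Change in official reserves = -(-1455) = 1455

1455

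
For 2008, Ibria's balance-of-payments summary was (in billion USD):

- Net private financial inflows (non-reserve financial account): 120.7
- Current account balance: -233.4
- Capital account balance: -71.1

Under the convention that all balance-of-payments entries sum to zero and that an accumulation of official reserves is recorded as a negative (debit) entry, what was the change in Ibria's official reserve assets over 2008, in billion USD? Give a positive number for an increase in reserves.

Official reserve transactions balance = -((-233.4) + (-71.1) + 120.7) = 183.8
An accumulation of reserves is recorded as a debit (negative entry), so the change in the stock of reserves is the negative of that balance.
Change in official reserves = -(183.8) = -183.8

-183.8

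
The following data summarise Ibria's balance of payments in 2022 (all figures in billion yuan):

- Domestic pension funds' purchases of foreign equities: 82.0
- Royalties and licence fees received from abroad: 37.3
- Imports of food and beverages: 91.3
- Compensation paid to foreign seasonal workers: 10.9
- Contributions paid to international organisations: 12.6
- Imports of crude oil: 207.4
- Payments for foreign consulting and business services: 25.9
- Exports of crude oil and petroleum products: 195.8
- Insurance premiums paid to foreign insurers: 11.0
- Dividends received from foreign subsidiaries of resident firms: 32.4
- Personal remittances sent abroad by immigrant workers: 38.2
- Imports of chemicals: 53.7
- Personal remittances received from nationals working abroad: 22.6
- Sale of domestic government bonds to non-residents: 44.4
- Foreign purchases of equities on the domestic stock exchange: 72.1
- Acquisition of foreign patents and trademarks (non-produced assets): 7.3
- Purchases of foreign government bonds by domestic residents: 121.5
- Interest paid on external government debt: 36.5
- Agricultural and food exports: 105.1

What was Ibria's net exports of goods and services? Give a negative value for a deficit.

-51.1

Goods: 195.8 - 53.7 - 91.3 - 207.4 + 105.1 = -51.5
Services: 37.3 - 25.9 - 11.0 = 0.4
Trade balance = -51.5 + 0.4 = -51.1
(Excluded from the trade balance — financial account: domestic pension funds' purchases of foreign equities 82.0, sale of domestic government bonds to non-residents 44.4, foreign purchases of equities on the domestic stock exchange 72.1, purchases of foreign government bonds by domestic residents 121.5; primary income: compensation paid to foreign seasonal workers 10.9, dividends received from foreign subsidiaries of resident firms 32.4, interest paid on external government debt 36.5; secondary income: contributions paid to international organisations 12.6, personal remittances sent abroad by immigrant workers 38.2, personal remittances received from nationals working abroad 22.6; capital account: acquisition of foreign patents and trademarks (non-produced assets) 7.3.)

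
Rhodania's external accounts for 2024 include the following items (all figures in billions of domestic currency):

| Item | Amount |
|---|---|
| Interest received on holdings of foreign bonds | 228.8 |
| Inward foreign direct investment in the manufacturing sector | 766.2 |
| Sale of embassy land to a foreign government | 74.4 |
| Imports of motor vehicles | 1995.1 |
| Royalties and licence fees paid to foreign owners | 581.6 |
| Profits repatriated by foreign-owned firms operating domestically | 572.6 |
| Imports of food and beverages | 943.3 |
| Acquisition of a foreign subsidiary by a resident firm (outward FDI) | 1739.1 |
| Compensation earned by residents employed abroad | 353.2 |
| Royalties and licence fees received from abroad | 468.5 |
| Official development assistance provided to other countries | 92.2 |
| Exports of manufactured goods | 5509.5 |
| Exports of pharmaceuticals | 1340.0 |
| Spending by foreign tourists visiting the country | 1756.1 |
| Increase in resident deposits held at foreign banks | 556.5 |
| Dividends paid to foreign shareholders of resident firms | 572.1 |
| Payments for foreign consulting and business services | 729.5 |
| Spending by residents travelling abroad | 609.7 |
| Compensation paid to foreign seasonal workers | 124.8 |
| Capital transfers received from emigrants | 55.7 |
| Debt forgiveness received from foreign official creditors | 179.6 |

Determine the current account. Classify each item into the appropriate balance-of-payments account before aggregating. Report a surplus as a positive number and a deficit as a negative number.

Goods: 5509.5 + 1340.0 - 1995.1 - 943.3 = 3911.1
Services: -581.6 + 468.5 - 609.7 - 729.5 + 1756.1 = 303.8
Primary income: 228.8 - 124.8 - 572.6 - 572.1 + 353.2 = -687.5
Secondary income: -92.2
Current account = 3911.1 + 303.8 + (-687.5) + (-92.2) = 3435.2
(Excluded from the current account — financial account: inward foreign direct investment in the manufacturing sector 766.2, acquisition of a foreign subsidiary by a resident firm (outward FDI) 1739.1, increase in resident deposits held at foreign banks 556.5; capital account: sale of embassy land to a foreign government 74.4, capital transfers received from emigrants 55.7, debt forgiveness received from foreign official creditors 179.6.)

3435.2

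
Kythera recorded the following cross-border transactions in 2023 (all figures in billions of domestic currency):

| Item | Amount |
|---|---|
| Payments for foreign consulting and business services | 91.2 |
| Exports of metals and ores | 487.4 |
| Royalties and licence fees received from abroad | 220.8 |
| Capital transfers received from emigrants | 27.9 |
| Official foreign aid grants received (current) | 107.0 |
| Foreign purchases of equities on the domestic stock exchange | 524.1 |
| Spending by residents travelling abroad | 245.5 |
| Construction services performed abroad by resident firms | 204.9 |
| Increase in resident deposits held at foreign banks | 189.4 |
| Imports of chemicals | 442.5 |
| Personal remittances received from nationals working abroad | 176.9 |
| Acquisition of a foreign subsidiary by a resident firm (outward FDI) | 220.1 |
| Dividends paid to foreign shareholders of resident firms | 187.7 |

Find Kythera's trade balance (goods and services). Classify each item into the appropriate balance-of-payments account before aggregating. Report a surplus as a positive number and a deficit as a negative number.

Goods: -442.5 + 487.4 = 44.9
Services: -91.2 + 204.9 + 220.8 - 245.5 = 89.0
Trade balance = 44.9 + 89.0 = 133.9
(Excluded from the trade balance — capital account: capital transfers received from emigrants 27.9; secondary income: official foreign aid grants received (current) 107.0, personal remittances received from nationals working abroad 176.9; financial account: foreign purchases of equities on the domestic stock exchange 524.1, increase in resident deposits held at foreign banks 189.4, acquisition of a foreign subsidiary by a resident firm (outward FDI) 220.1; primary income: dividends paid to foreign shareholders of resident firms 187.7.)

133.9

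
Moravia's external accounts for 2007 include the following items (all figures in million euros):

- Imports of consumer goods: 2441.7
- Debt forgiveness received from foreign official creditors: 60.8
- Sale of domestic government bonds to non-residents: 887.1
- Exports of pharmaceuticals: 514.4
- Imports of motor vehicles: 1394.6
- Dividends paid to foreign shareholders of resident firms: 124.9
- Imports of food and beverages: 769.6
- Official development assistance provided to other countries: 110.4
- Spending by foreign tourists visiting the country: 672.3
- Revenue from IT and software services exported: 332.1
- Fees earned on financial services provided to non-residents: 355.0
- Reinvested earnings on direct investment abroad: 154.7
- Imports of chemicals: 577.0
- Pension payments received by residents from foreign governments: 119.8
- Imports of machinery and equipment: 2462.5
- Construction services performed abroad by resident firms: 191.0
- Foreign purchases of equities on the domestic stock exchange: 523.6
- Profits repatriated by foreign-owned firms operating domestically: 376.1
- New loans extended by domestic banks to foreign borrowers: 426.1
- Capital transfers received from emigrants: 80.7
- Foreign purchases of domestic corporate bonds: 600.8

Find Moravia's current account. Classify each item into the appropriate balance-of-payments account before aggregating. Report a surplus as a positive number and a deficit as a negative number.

Goods: 514.4 - 769.6 - 2441.7 - 1394.6 - 2462.5 - 577.0 = -7131.0
Services: 672.3 + 191.0 + 332.1 + 355.0 = 1550.4
Primary income: -376.1 - 124.9 + 154.7 = -346.3
Secondary income: 119.8 - 110.4 = 9.4
Current account = (-7131.0) + 1550.4 + (-346.3) + 9.4 = -5917.5
(Excluded from the current account — capital account: debt forgiveness received from foreign official creditors 60.8, capital transfers received from emigrants 80.7; financial account: sale of domestic government bonds to non-residents 887.1, foreign purchases of equities on the domestic stock exchange 523.6, new loans extended by domestic banks to foreign borrowers 426.1, foreign purchases of domestic corporate bonds 600.8.)

-5917.5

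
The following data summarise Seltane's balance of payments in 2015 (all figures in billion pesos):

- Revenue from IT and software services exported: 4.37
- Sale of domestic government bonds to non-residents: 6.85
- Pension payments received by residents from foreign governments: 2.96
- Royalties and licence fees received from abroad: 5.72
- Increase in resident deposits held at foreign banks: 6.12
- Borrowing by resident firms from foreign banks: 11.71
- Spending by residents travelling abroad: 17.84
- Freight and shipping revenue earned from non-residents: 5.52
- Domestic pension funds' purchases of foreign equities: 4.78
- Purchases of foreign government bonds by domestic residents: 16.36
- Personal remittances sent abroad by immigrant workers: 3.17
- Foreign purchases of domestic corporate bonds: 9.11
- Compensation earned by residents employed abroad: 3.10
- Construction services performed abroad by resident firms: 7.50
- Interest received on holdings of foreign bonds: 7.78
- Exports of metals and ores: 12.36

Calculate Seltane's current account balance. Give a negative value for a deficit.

Goods: 12.36
Services: 4.37 + 7.50 + 5.52 - 17.84 + 5.72 = 5.27
Primary income: 7.78 + 3.10 = 10.88
Secondary income: -3.17 + 2.96 = -0.21
Current account = 12.36 + 5.27 + 10.88 + (-0.21) = 28.30
(Excluded from the current account — financial account: sale of domestic government bonds to non-residents 6.85, increase in resident deposits held at foreign banks 6.12, borrowing by resident firms from foreign banks 11.71, domestic pension funds' purchases of foreign equities 4.78, purchases of foreign government bonds by domestic residents 16.36, foreign purchases of domestic corporate bonds 9.11.)

28.30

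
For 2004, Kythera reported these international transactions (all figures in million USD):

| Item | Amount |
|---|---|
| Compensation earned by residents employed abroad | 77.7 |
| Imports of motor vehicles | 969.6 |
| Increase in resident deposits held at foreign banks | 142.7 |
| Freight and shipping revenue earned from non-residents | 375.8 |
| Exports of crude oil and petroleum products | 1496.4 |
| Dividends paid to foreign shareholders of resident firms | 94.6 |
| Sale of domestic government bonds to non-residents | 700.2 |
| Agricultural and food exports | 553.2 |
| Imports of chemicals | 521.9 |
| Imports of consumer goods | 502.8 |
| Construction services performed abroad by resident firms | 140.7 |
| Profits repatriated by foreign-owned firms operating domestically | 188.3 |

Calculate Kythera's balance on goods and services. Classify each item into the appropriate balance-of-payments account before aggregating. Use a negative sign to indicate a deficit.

571.8

Goods: 553.2 - 969.6 + 1496.4 - 521.9 - 502.8 = 55.3
Services: 140.7 + 375.8 = 516.5
Trade balance = 55.3 + 516.5 = 571.8
(Excluded from the trade balance — primary income: compensation earned by residents employed abroad 77.7, dividends paid to foreign shareholders of resident firms 94.6, profits repatriated by foreign-owned firms operating domestically 188.3; financial account: increase in resident deposits held at foreign banks 142.7, sale of domestic government bonds to non-residents 700.2.)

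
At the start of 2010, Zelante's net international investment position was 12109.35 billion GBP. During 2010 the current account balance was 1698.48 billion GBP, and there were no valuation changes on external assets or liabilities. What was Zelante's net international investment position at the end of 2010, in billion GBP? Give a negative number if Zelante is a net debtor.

13807.83

With no valuation effects, change in NIIP = current account = 1698.48
End-of-year NIIP = 12109.35 + 1698.48 = 13807.83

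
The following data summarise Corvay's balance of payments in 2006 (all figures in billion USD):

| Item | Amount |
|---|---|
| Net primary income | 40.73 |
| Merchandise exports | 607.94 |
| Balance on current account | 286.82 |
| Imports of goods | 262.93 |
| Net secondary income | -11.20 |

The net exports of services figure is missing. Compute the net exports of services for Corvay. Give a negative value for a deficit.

Current account = goods balance + services balance + net primary income + net secondary income
Sum of the known components = 374.54
Net exports of services = CA - (known components) = 286.82 - 374.54 = -87.72

-87.72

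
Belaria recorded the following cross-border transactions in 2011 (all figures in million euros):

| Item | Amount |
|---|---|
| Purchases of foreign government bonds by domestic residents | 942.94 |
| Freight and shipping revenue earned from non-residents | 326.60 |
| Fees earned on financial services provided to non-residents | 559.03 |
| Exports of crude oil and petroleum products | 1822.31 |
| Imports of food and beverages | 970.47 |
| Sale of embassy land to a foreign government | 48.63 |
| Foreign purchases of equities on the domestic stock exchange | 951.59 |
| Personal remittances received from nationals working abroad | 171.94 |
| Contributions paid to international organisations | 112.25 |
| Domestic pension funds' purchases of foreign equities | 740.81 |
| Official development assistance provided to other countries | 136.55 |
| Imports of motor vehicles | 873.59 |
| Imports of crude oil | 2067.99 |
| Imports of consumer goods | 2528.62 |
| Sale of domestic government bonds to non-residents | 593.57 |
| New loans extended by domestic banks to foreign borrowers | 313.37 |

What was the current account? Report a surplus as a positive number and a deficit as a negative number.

-3809.59

Goods: -2528.62 - 873.59 - 970.47 + 1822.31 - 2067.99 = -4618.36
Services: 326.60 + 559.03 = 885.63
Secondary income: -112.25 - 136.55 + 171.94 = -76.86
Current account = (-4618.36) + 885.63 + (-76.86) = -3809.59
(Excluded from the current account — financial account: purchases of foreign government bonds by domestic residents 942.94, foreign purchases of equities on the domestic stock exchange 951.59, domestic pension funds' purchases of foreign equities 740.81, sale of domestic government bonds to non-residents 593.57, new loans extended by domestic banks to foreign borrowers 313.37; capital account: sale of embassy land to a foreign government 48.63.)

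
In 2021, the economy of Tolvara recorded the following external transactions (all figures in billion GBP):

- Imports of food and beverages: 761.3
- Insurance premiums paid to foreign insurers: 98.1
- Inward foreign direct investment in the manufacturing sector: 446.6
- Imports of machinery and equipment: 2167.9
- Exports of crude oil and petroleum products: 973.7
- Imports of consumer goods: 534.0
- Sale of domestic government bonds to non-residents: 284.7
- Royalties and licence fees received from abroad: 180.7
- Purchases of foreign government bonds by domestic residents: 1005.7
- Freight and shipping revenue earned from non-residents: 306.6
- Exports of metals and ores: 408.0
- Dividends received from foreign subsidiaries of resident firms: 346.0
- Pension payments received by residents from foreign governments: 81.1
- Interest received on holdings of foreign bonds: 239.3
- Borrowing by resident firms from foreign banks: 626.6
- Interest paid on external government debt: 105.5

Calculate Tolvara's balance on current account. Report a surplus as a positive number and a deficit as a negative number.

Goods: 408.0 - 761.3 + 973.7 - 534.0 - 2167.9 = -2081.5
Services: 306.6 + 180.7 - 98.1 = 389.2
Primary income: 346.0 + 239.3 - 105.5 = 479.8
Secondary income: 81.1
Current account = (-2081.5) + 389.2 + 479.8 + 81.1 = -1131.4
(Excluded from the current account — financial account: inward foreign direct investment in the manufacturing sector 446.6, sale of domestic government bonds to non-residents 284.7, purchases of foreign government bonds by domestic residents 1005.7, borrowing by resident firms from foreign banks 626.6.)

-1131.4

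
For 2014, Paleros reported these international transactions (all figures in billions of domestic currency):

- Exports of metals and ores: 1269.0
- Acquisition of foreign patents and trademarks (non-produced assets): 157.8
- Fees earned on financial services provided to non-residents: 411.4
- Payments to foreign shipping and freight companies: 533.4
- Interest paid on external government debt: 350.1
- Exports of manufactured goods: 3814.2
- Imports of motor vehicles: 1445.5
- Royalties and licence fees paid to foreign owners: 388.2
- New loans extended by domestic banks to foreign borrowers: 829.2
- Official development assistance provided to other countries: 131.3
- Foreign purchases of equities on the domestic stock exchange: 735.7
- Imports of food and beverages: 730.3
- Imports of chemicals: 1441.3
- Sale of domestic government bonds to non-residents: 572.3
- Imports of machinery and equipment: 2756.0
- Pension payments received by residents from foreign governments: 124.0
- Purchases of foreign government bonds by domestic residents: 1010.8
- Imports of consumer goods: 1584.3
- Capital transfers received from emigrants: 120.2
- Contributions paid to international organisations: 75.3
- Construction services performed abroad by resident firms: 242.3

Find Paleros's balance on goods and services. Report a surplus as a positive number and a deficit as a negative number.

Goods: -1445.5 + 3814.2 - 1584.3 - 730.3 - 2756.0 + 1269.0 - 1441.3 = -2874.2
Services: 242.3 + 411.4 - 388.2 - 533.4 = -267.9
Trade balance = -2874.2 + (-267.9) = -3142.1
(Excluded from the trade balance — capital account: acquisition of foreign patents and trademarks (non-produced assets) 157.8, capital transfers received from emigrants 120.2; primary income: interest paid on external government debt 350.1; financial account: new loans extended by domestic banks to foreign borrowers 829.2, foreign purchases of equities on the domestic stock exchange 735.7, sale of domestic government bonds to non-residents 572.3, purchases of foreign government bonds by domestic residents 1010.8; secondary income: official development assistance provided to other countries 131.3, pension payments received by residents from foreign governments 124.0, contributions paid to international organisations 75.3.)

-3142.1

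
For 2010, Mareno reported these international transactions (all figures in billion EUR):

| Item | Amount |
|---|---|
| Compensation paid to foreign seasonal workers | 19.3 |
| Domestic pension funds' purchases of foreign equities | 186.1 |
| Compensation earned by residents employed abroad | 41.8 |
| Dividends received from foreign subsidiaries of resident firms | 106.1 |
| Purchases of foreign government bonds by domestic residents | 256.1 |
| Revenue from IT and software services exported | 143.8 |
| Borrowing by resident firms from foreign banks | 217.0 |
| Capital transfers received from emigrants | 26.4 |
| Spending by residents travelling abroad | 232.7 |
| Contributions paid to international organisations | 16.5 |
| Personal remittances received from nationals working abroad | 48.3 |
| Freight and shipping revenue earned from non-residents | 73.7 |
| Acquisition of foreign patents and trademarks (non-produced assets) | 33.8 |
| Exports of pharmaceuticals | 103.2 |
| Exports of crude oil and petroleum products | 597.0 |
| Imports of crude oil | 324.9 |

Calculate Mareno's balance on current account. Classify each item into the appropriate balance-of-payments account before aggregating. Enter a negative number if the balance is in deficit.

520.5

Goods: 103.2 + 597.0 - 324.9 = 375.3
Services: 143.8 - 232.7 + 73.7 = -15.2
Primary income: -19.3 + 41.8 + 106.1 = 128.6
Secondary income: -16.5 + 48.3 = 31.8
Current account = 375.3 + (-15.2) + 128.6 + 31.8 = 520.5
(Excluded from the current account — financial account: domestic pension funds' purchases of foreign equities 186.1, purchases of foreign government bonds by domestic residents 256.1, borrowing by resident firms from foreign banks 217.0; capital account: capital transfers received from emigrants 26.4, acquisition of foreign patents and trademarks (non-produced assets) 33.8.)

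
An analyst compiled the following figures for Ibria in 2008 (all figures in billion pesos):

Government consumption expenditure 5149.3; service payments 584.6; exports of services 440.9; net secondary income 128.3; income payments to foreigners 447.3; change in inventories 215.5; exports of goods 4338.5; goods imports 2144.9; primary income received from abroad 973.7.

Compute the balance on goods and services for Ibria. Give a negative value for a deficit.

2049.9

Goods balance = 4338.5 - 2144.9 = 2193.6
Services balance = 440.9 - 584.6 = -143.7
Trade balance (goods + services) = 2193.6 + (-143.7) = 2049.9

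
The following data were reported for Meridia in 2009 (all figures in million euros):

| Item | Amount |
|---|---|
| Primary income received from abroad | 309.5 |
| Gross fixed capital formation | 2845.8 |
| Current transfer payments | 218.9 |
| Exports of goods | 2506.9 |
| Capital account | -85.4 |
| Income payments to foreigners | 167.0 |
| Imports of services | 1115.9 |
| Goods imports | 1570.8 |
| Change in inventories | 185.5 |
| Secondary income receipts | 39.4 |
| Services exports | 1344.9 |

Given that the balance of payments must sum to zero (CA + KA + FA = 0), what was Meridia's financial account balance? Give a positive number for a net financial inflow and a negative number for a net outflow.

Goods balance = 2506.9 - 1570.8 = 936.1
Services balance = 1344.9 - 1115.9 = 229.0
Trade balance (goods + services) = 936.1 + 229.0 = 1165.1
Net primary income = 309.5 - 167.0 = 142.5
Net secondary income = 39.4 - 218.9 = -179.5
Current account = 1165.1 + 142.5 + (-179.5) = 1128.1
Financial account = -(1128.1 + (-85.4)) = -1042.7

-1042.7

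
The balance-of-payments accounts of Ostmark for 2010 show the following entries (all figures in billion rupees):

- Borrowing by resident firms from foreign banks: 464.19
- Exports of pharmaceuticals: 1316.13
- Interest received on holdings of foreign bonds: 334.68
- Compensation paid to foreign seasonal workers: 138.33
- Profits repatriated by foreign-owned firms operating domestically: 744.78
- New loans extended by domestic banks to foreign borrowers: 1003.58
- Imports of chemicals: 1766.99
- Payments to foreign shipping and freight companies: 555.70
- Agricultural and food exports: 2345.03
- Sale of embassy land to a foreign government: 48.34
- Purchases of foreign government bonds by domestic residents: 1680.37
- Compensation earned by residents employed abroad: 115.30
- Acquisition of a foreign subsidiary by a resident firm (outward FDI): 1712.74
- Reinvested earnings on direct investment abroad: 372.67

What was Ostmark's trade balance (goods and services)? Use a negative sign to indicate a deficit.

Goods: 1316.13 - 1766.99 + 2345.03 = 1894.17
Services: -555.70
Trade balance = 1894.17 + (-555.70) = 1338.47
(Excluded from the trade balance — financial account: borrowing by resident firms from foreign banks 464.19, new loans extended by domestic banks to foreign borrowers 1003.58, purchases of foreign government bonds by domestic residents 1680.37, acquisition of a foreign subsidiary by a resident firm (outward FDI) 1712.74; primary income: interest received on holdings of foreign bonds 334.68, compensation paid to foreign seasonal workers 138.33, profits repatriated by foreign-owned firms operating domestically 744.78, compensation earned by residents employed abroad 115.30, reinvested earnings on direct investment abroad 372.67; capital account: sale of embassy land to a foreign government 48.34.)

1338.47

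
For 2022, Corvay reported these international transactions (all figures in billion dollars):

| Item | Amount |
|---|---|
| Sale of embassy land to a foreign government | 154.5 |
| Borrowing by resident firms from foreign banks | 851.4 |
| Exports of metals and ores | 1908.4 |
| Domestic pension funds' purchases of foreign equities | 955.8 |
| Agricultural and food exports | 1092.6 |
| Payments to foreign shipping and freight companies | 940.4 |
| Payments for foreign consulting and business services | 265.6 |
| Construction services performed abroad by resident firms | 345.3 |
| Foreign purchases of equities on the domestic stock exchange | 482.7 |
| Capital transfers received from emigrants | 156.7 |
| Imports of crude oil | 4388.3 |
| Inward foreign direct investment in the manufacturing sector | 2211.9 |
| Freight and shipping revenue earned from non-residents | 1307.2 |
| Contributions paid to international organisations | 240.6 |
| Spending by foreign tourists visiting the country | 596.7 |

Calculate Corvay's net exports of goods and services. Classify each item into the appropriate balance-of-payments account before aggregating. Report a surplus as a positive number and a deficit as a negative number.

Goods: 1092.6 + 1908.4 - 4388.3 = -1387.3
Services: 596.7 - 265.6 - 940.4 + 345.3 + 1307.2 = 1043.2
Trade balance = -1387.3 + 1043.2 = -344.1
(Excluded from the trade balance — capital account: sale of embassy land to a foreign government 154.5, capital transfers received from emigrants 156.7; financial account: borrowing by resident firms from foreign banks 851.4, domestic pension funds' purchases of foreign equities 955.8, foreign purchases of equities on the domestic stock exchange 482.7, inward foreign direct investment in the manufacturing sector 2211.9; secondary income: contributions paid to international organisations 240.6.)

-344.1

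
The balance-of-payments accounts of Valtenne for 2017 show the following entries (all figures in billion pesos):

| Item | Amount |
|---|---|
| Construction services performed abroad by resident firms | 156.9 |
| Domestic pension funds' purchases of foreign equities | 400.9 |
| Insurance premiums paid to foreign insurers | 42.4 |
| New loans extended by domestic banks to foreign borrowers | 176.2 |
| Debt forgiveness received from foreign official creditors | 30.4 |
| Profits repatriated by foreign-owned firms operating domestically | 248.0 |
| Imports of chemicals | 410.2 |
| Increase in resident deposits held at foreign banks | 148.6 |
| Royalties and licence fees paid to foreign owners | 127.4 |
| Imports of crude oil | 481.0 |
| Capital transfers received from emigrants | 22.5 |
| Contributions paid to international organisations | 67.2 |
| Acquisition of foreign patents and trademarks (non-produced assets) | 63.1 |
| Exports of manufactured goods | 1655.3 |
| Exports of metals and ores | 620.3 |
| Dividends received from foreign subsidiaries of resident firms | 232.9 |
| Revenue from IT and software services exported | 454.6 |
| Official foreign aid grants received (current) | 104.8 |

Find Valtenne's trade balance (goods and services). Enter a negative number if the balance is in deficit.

Goods: 1655.3 - 410.2 - 481.0 + 620.3 = 1384.4
Services: -127.4 - 42.4 + 454.6 + 156.9 = 441.7
Trade balance = 1384.4 + 441.7 = 1826.1
(Excluded from the trade balance — financial account: domestic pension funds' purchases of foreign equities 400.9, new loans extended by domestic banks to foreign borrowers 176.2, increase in resident deposits held at foreign banks 148.6; capital account: debt forgiveness received from foreign official creditors 30.4, capital transfers received from emigrants 22.5, acquisition of foreign patents and trademarks (non-produced assets) 63.1; primary income: profits repatriated by foreign-owned firms operating domestically 248.0, dividends received from foreign subsidiaries of resident firms 232.9; secondary income: contributions paid to international organisations 67.2, official foreign aid grants received (current) 104.8.)

1826.1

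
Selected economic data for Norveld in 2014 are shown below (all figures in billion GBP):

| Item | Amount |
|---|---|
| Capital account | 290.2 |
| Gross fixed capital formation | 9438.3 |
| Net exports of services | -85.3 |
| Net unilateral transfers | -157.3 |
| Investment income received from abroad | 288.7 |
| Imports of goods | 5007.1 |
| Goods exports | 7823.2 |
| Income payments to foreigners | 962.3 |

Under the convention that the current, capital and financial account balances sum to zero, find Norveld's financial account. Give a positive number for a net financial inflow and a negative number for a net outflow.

-2190.1

Goods balance = 7823.2 - 5007.1 = 2816.1
Services balance = -85.3
Trade balance (goods + services) = 2816.1 + (-85.3) = 2730.8
Net primary income = 288.7 - 962.3 = -673.6
Net secondary income = -157.3
Current account = 2730.8 + (-673.6) + (-157.3) = 1899.9
Financial account = -(1899.9 + 290.2) = -2190.1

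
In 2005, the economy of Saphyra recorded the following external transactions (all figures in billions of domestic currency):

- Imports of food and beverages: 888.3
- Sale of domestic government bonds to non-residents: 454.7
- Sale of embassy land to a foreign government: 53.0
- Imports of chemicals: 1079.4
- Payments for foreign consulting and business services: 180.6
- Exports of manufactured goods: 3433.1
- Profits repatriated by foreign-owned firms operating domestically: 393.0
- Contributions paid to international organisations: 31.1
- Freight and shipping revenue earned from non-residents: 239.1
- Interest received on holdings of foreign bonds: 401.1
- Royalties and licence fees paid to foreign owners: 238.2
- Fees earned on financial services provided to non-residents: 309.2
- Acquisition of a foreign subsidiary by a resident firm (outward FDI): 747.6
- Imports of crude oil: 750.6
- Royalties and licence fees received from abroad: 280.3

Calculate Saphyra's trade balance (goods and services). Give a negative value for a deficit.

1124.6

Goods: 3433.1 - 750.6 - 888.3 - 1079.4 = 714.8
Services: 239.1 - 238.2 + 280.3 + 309.2 - 180.6 = 409.8
Trade balance = 714.8 + 409.8 = 1124.6
(Excluded from the trade balance — financial account: sale of domestic government bonds to non-residents 454.7, acquisition of a foreign subsidiary by a resident firm (outward FDI) 747.6; capital account: sale of embassy land to a foreign government 53.0; primary income: profits repatriated by foreign-owned firms operating domestically 393.0, interest received on holdings of foreign bonds 401.1; secondary income: contributions paid to international organisations 31.1.)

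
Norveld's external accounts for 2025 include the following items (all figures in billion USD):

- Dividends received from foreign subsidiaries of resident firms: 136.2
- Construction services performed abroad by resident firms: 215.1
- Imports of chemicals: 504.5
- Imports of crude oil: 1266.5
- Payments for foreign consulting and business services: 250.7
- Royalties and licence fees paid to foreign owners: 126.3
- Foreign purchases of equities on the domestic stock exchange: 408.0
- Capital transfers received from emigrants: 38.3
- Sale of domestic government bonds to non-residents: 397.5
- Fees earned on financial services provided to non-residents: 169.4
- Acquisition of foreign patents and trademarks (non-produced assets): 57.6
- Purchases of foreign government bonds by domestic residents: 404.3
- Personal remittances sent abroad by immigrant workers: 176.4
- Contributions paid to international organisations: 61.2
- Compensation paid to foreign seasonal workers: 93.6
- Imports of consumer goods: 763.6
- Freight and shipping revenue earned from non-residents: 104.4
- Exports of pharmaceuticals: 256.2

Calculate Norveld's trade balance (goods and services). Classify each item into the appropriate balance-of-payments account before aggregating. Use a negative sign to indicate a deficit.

Goods: -1266.5 - 763.6 - 504.5 + 256.2 = -2278.4
Services: 215.1 - 126.3 + 104.4 + 169.4 - 250.7 = 111.9
Trade balance = -2278.4 + 111.9 = -2166.5
(Excluded from the trade balance — primary income: dividends received from foreign subsidiaries of resident firms 136.2, compensation paid to foreign seasonal workers 93.6; financial account: foreign purchases of equities on the domestic stock exchange 408.0, sale of domestic government bonds to non-residents 397.5, purchases of foreign government bonds by domestic residents 404.3; capital account: capital transfers received from emigrants 38.3, acquisition of foreign patents and trademarks (non-produced assets) 57.6; secondary income: personal remittances sent abroad by immigrant workers 176.4, contributions paid to international organisations 61.2.)

-2166.5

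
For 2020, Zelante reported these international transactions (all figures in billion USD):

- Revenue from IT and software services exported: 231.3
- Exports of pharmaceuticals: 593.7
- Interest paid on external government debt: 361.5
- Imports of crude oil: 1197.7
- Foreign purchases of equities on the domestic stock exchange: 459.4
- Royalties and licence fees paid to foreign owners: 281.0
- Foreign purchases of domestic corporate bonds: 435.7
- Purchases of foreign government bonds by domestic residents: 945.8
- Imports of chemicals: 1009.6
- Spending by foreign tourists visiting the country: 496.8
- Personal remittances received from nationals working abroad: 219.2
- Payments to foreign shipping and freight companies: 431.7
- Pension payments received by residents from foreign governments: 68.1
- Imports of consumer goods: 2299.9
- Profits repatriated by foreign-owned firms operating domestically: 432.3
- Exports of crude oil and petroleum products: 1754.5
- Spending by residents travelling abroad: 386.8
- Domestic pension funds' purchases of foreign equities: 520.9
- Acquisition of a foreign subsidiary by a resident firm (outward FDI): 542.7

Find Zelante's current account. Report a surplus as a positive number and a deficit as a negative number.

-3036.9

Goods: -2299.9 + 1754.5 - 1197.7 - 1009.6 + 593.7 = -2159.0
Services: -431.7 + 496.8 + 231.3 - 281.0 - 386.8 = -371.4
Primary income: -432.3 - 361.5 = -793.8
Secondary income: 219.2 + 68.1 = 287.3
Current account = (-2159.0) + (-371.4) + (-793.8) + 287.3 = -3036.9
(Excluded from the current account — financial account: foreign purchases of equities on the domestic stock exchange 459.4, foreign purchases of domestic corporate bonds 435.7, purchases of foreign government bonds by domestic residents 945.8, domestic pension funds' purchases of foreign equities 520.9, acquisition of a foreign subsidiary by a resident firm (outward FDI) 542.7.)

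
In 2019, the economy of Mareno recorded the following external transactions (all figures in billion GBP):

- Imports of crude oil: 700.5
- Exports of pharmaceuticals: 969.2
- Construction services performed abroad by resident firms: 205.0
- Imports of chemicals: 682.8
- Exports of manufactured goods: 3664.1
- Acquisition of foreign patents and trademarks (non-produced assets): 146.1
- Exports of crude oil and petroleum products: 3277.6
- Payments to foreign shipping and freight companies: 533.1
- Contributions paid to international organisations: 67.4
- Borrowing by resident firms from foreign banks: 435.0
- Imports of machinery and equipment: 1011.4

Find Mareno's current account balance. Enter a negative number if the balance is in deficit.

Goods: 969.2 + 3664.1 + 3277.6 - 1011.4 - 700.5 - 682.8 = 5516.2
Services: 205.0 - 533.1 = -328.1
Secondary income: -67.4
Current account = 5516.2 + (-328.1) + (-67.4) = 5120.7
(Excluded from the current account — capital account: acquisition of foreign patents and trademarks (non-produced assets) 146.1; financial account: borrowing by resident firms from foreign banks 435.0.)

5120.7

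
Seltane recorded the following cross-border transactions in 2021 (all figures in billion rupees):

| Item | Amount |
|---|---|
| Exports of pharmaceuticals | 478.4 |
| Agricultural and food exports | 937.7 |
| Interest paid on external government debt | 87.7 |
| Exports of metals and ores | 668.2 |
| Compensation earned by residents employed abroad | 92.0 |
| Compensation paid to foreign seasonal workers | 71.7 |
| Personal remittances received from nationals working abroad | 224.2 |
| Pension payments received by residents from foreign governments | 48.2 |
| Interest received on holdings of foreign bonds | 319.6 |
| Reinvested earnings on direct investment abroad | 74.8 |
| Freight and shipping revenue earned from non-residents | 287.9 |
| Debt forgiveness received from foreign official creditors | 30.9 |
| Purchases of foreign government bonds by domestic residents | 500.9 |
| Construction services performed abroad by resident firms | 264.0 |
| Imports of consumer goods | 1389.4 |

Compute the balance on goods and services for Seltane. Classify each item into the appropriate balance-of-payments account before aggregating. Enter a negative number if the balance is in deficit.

Goods: 937.7 + 478.4 - 1389.4 + 668.2 = 694.9
Services: 264.0 + 287.9 = 551.9
Trade balance = 694.9 + 551.9 = 1246.8
(Excluded from the trade balance — primary income: interest paid on external government debt 87.7, compensation earned by residents employed abroad 92.0, compensation paid to foreign seasonal workers 71.7, interest received on holdings of foreign bonds 319.6, reinvested earnings on direct investment abroad 74.8; secondary income: personal remittances received from nationals working abroad 224.2, pension payments received by residents from foreign governments 48.2; capital account: debt forgiveness received from foreign official creditors 30.9; financial account: purchases of foreign government bonds by domestic residents 500.9.)

1246.8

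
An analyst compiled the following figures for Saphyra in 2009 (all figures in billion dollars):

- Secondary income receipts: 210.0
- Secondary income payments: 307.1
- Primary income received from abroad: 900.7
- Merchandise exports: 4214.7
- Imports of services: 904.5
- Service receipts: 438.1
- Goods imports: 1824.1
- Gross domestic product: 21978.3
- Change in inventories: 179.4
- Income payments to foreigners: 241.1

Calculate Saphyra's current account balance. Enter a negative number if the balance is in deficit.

Goods balance = 4214.7 - 1824.1 = 2390.6
Services balance = 438.1 - 904.5 = -466.4
Trade balance (goods + services) = 2390.6 + (-466.4) = 1924.2
Net primary income = 900.7 - 241.1 = 659.6
Net secondary income = 210.0 - 307.1 = -97.1
Current account = 1924.2 + 659.6 + (-97.1) = 2486.7

2486.7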